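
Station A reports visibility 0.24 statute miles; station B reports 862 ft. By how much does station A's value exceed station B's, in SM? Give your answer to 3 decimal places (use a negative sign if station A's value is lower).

0.077 SM

station B: 862 ft = 0.16326 SM.
Difference: 0.24000 − 0.16326 = 0.077 SM.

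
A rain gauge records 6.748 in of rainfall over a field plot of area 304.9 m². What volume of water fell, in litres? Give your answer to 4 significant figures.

Depth: 6.748 in × 25.4 = 171.3992 mm.
1 mm over 1 m² is 1 L, so volume = 171.3992 × 304.9 = 52259.616 L ≈ 52260 L.

52260 litres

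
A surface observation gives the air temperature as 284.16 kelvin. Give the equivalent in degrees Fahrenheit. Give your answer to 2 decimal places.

51.82 °F

First to °C: 11.01 °C.
Then to °F: 51.82 °F.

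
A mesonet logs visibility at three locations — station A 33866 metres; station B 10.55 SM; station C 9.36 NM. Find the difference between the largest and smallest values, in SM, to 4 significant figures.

10.49 SM

station A: 33866 m = 21.0434 SM.
station C: 9.36 nmi = 10.7713 SM.
Spread: 21.0434 − 10.5500 = 10.49 SM.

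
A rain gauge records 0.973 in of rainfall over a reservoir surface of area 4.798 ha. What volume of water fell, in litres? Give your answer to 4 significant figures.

1186000 litres

Depth: 0.973 in × 25.4 = 24.7142 mm.
Area: 4.798 ha = 47980 m².
1 mm over 1 m² is 1 L, so volume = 24.7142 × 47980 = 1185787.3 L ≈ 1186000 L.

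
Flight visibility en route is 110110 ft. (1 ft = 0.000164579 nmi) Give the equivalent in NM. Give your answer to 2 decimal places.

1 ft = 0.000164579 nmi, so 110110 × 0.000164579 = 18.12 nmi.

18.12 nmi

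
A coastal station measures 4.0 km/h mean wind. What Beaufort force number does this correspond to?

4.0 km/h = 1.1 m/s, which is Beaufort 1 (light air, 0.3–1.5 m/s).

Beaufort force 1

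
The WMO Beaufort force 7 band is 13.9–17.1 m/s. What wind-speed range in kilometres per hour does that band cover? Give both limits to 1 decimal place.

50.0 to 61.6 km/h

13.9–17.1 m/s × 3.6 = 50.0–61.6 km/h.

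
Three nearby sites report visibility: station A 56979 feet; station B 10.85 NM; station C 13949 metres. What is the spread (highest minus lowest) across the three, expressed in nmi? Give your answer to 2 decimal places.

station A: 56979 ft = 9.3775 nmi.
station C: 13949 m = 7.5319 nmi.
Spread: 10.8500 − 7.5319 = 3.32 nmi.

3.32 nmi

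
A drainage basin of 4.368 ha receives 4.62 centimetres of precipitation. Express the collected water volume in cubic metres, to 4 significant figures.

2018 cubic metres

Depth: 4.62 cm × 10 = 46.2 mm.
Area: 4.368 ha = 43680 m².
1 mm over 1 m² is 1 L, so volume = 46.2 × 43680 = 2018016 L = 2018 m³.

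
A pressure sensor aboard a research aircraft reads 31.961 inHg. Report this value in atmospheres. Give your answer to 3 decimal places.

1.068 atm

1 inHg = 0.0334211 atm, so 31.961 × 0.0334211 = 1.068 atm.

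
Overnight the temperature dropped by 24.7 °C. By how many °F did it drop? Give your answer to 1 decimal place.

44.5 °F

For a temperature change the 32° offset cancels: Δ°F = 24.7 × 1.8 = 44.5 °F.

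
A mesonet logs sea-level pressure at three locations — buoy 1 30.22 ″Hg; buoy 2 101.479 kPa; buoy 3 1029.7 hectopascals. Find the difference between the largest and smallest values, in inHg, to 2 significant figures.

buoy 2: 101.479 kPa = 29.9667 inHg.
buoy 3: 1029.7 hPa = 30.4070 inHg.
Spread: 30.4070 − 29.9667 = 0.44 inHg.

0.44 inHg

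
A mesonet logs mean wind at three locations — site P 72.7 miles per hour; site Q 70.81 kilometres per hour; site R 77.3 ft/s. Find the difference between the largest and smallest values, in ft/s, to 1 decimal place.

42.1 ft/s

site P: 72.7 mph = 106.627 ft/s.
site Q: 70.81 km/h = 64.532 ft/s.
Spread: 106.627 − 64.532 = 42.1 ft/s.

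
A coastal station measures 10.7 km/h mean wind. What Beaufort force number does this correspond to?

10.7 km/h = 3.0 m/s, which is Beaufort 2 (light breeze, 1.6–3.3 m/s).

Beaufort force 2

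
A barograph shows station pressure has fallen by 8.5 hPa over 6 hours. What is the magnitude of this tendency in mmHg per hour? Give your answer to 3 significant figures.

1.06 mmHg per hour

8.5 hPa / 6 h × 0.750062 mmHg/hPa = 1.06 mmHg/h.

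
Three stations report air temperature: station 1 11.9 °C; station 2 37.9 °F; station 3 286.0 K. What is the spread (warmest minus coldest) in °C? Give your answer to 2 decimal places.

9.57 °C

station 2: 37.9 °F = 3.278 °C.
station 3: 286.0 K = 12.850 °C.
Spread: 12.850 − 3.278 = 9.572 °C.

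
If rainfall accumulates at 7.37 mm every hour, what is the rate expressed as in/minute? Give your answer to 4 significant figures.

0.004836 in/minute

7.37 mm/hour × 0.0393701 in/mm × 0.0166667 hour/minute = 0.004836 in/minute.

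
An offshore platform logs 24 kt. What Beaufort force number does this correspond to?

24 kt lies in the Beaufort 6 band (strong breeze, 22–27 kt).

Beaufort force 6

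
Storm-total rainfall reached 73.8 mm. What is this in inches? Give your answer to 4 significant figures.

2.906 in

1 mm = 0.0393701 in, so 73.8 × 0.0393701 = 2.906 in.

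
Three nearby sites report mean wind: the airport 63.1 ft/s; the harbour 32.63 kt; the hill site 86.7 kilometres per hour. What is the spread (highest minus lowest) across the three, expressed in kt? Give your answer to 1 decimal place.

the airport: 63.1 ft/s = 37.386 kt.
the hill site: 86.7 km/h = 46.814 kt.
Spread: 46.814 − 32.630 = 14.2 kt.

14.2 kt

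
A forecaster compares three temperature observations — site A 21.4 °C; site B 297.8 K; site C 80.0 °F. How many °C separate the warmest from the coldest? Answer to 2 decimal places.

5.27 °C

site B: 297.8 K = 24.650 °C.
site C: 80.0 °F = 26.667 °C.
Spread: 26.667 − 21.400 = 5.267 °C.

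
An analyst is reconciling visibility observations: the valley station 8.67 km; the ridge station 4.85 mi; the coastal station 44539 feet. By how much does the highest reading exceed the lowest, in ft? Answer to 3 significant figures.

18900 ft

the valley station: 8.67 km = 28444.88 ft.
the ridge station: 4.85 SM = 25608.00 ft.
Spread: 44539.00 − 25608.00 = 18900 ft.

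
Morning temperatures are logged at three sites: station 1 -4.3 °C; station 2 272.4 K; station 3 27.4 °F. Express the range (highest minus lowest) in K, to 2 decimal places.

3.55 K

station 2: 272.4 K = -0.750 °C.
station 3: 27.4 °F = -2.556 °C.
Spread: (-0.750) − (-4.300) = 3.550 °C.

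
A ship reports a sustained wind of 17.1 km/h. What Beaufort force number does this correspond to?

Beaufort force 3

17.1 km/h = 4.8 m/s, which is Beaufort 3 (gentle breeze, 3.4–5.4 m/s).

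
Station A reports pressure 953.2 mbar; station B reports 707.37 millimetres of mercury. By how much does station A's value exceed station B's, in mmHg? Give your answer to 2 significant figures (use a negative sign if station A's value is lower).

station A: 953.2 mb = 714.959 mmHg.
Difference: 714.959 − 707.370 = 7.6 mmHg.

7.6 mmHg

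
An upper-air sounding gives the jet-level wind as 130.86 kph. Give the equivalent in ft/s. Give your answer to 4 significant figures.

1 km/h = 0.911344 ft/s, so 130.86 × 0.911344 = 119.3 ft/s.

119.3 ft/s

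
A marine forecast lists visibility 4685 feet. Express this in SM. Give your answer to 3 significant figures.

0.887 SM

1 ft = 0.000189394 SM, so 4685 × 0.000189394 = 0.887 SM.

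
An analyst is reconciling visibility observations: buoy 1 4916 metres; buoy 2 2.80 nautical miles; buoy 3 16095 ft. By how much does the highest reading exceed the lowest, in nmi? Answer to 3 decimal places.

buoy 1: 4916 m = 2.65443 nmi.
buoy 3: 16095 ft = 2.64890 nmi.
Spread: 2.80000 − 2.64890 = 0.151 nmi.

0.151 nmi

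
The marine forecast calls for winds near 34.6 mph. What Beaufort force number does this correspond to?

Beaufort force 7

34.6 mph = 15.5 m/s, which is Beaufort 7 (near gale, 13.9–17.1 m/s).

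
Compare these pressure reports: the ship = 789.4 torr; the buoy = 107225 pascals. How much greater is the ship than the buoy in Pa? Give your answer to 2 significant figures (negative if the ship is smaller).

-2000 Pa

the ship: 789.4 mmHg = 105244.69 Pa.
Difference: 105244.69 − 107225.00 = -2000 Pa.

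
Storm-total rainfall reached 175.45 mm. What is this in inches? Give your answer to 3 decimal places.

1 mm = 0.0393701 in, so 175.45 × 0.0393701 = 6.907 in.

6.907 in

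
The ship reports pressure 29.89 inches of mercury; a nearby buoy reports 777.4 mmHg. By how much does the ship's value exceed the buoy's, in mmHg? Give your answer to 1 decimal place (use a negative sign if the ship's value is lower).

the ship: 29.89 inHg = 759.206 mmHg.
Difference: 759.206 − 777.400 = -18.2 mmHg.

-18.2 mmHg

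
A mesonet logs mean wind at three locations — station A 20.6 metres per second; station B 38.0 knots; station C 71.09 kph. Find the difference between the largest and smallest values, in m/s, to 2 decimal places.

1.05 m/s

station B: 38.0 kt = 19.5489 m/s.
station C: 71.09 km/h = 19.7472 m/s.
Spread: 20.6000 − 19.5489 = 1.05 m/s.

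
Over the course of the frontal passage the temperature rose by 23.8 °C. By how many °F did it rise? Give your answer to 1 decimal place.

A change of 1 °C equals a change of 1.8 °F: Δ°F = 23.8 × 1.8 = 42.8 °F.

42.8 °F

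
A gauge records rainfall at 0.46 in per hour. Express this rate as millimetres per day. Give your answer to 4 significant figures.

280.4 mm/day

0.46 in/hour × 25.4 mm/in × 24 hour/day = 280.4 mm/day.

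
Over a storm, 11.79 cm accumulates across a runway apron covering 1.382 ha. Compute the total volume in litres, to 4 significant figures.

1629000 litres

Depth: 11.79 cm × 10 = 117.9 mm.
Area: 1.382 ha = 13820 m².
1 mm over 1 m² is 1 L, so volume = 117.9 × 13820 = 1629378 L ≈ 1629000 L.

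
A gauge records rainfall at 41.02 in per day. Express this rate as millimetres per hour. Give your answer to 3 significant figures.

41.02 in/day × 25.4 mm/in × 0.0416667 day/hour = 43.4 mm/hour.

43.4 mm/hour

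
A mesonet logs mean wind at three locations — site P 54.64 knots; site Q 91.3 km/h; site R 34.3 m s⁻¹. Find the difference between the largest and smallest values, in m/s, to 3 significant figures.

site P: 54.64 kt = 28.1092 m/s.
site Q: 91.3 km/h = 25.3611 m/s.
Spread: 34.3000 − 25.3611 = 8.94 m/s.

8.94 m/s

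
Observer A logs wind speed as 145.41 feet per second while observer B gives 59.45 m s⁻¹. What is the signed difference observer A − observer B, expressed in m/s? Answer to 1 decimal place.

-15.1 m/s

observer A: 145.41 ft/s = 44.321 m/s.
Difference: 44.321 − 59.450 = -15.1 m/s.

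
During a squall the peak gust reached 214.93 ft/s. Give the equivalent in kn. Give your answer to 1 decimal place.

127.3 kt

1 ft/s = 0.592484 kt, so 214.93 × 0.592484 = 127.3 kt.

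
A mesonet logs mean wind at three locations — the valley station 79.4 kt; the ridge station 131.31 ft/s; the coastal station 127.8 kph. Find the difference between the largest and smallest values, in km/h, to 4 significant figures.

the valley station: 79.4 kt = 147.0488 km/h.
the ridge station: 131.31 ft/s = 144.0838 km/h.
Spread: 147.0488 − 127.8000 = 19.25 km/h.

19.25 km/h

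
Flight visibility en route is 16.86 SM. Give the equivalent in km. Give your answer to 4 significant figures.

27.13 km

1 SM = 1.60934 km, so 16.86 × 1.60934 = 27.13 km.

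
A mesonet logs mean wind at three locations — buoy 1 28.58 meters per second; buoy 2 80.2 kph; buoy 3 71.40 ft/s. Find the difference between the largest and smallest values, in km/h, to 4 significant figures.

24.54 km/h

buoy 1: 28.58 m/s = 102.8880 km/h.
buoy 3: 71.40 ft/s = 78.3458 km/h.
Spread: 102.8880 − 78.3458 = 24.54 km/h.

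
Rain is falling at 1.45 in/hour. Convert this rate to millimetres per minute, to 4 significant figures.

0.6138 mm/minute

1.45 in/hour × 25.4 mm/in × 0.0166667 hour/minute = 0.6138 mm/minute.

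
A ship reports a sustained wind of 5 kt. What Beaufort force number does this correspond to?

Beaufort force 2

5 kt lies in the Beaufort 2 band (light breeze, 4–6 kt).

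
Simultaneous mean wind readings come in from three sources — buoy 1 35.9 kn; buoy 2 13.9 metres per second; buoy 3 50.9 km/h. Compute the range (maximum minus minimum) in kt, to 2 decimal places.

buoy 2: 13.9 m/s = 27.0194 kt.
buoy 3: 50.9 km/h = 27.4838 kt.
Spread: 35.9000 − 27.0194 = 8.88 kt.

8.88 kt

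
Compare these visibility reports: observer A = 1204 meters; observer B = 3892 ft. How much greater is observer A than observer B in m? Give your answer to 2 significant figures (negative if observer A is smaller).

observer B: 3892 ft = 1186.28 m.
Difference: 1204.00 − 1186.28 = 18 m.

18 m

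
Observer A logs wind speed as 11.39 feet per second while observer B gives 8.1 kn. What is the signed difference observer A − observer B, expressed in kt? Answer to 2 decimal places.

observer A: 11.39 ft/s = 6.7484 kt.
Difference: 6.7484 − 8.1000 = -1.35 kt.

-1.35 kt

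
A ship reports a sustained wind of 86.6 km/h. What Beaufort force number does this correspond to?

Beaufort force 9

86.6 km/h = 24.1 m/s, which is Beaufort 9 (strong gale, 20.8–24.4 m/s).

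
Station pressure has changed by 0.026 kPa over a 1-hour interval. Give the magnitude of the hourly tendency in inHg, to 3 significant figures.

0.026 kPa / 1 h × 0.2953 inHg/kPa = 0.00768 inHg/h.

0.00768 inHg per hour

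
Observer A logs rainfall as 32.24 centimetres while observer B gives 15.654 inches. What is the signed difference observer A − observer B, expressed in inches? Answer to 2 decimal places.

-2.96 in

observer A: 32.24 cm = 12.6929 in.
Difference: 12.6929 − 15.6540 = -2.96 in.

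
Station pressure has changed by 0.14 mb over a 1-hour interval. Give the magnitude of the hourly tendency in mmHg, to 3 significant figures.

0.105 mmHg per hour

0.14 mb / 1 h × 0.750062 mmHg/mb = 0.105 mmHg/h.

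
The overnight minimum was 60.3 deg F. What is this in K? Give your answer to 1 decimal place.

288.9 K

First to °C: 15.72 °C.
Then to K: 288.9 K.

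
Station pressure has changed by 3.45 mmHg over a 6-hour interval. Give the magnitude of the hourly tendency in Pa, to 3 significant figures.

3.45 mmHg / 6 h × 133.322 Pa/mmHg = 76.7 Pa/h.

76.7 Pa per hour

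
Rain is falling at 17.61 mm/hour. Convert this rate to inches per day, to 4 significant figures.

16.64 in/day

17.61 mm/hour × 0.0393701 in/mm × 24 hour/day = 16.64 in/day.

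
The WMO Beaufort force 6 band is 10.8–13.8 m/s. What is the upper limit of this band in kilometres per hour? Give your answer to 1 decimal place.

10.8–13.8 m/s × 3.6 = 38.9–49.7 km/h.

49.7 km/h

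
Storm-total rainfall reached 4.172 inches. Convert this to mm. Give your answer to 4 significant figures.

1 in = 25.4 mm, so 4.172 × 25.4 = 106.0 mm.

106.0 mm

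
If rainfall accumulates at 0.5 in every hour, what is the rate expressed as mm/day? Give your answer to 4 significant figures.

304.8 mm/day

0.5 in/hour × 25.4 mm/in × 24 hour/day = 304.8 mm/day.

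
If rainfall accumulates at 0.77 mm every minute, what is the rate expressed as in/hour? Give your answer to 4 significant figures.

1.819 in/hour

0.77 mm/minute × 0.0393701 in/mm × 60 minute/hour = 1.819 in/hour.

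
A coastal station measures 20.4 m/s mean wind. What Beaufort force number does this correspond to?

20.4 m/s lies in the Beaufort 8 band (gale, 17.2–20.7 m/s).

Beaufort force 8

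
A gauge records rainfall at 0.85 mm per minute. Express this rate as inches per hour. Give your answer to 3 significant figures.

0.85 mm/minute × 0.0393701 in/mm × 60 minute/hour = 2.01 in/hour.

2.01 in/hour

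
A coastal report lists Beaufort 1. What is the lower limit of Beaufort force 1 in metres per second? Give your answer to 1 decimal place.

0.3 m/s

Beaufort 1 (light air) spans 0.3–1.5 m/s.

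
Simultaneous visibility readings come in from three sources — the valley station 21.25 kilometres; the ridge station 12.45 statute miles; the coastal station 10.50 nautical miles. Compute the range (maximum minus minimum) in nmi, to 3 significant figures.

0.974 nmi

the valley station: 21.25 km = 11.47408 nmi.
the ridge station: 12.45 SM = 10.81875 nmi.
Spread: 11.47408 − 10.50000 = 0.974 nmi.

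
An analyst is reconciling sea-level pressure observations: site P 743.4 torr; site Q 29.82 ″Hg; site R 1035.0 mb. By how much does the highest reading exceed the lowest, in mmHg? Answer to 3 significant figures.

site Q: 29.82 inHg = 757.428 mmHg.
site R: 1035.0 mb = 776.314 mmHg.
Spread: 776.314 − 743.400 = 32.9 mmHg.

32.9 mmHg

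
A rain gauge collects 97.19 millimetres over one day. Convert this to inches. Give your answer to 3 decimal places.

3.826 in

1 mm = 0.0393701 in, so 97.19 × 0.0393701 = 3.826 in.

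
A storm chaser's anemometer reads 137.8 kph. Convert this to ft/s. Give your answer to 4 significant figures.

125.6 ft/s

1 km/h = 0.911344 ft/s, so 137.8 × 0.911344 = 125.6 ft/s.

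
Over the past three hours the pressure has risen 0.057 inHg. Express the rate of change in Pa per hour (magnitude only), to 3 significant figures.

0.057 inHg / 3 h × 3386.39 Pa/inHg = 64.3 Pa/h.

64.3 Pa per hour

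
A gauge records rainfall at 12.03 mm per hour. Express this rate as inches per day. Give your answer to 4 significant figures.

11.37 in/day

12.03 mm/hour × 0.0393701 in/mm × 24 hour/day = 11.37 in/day.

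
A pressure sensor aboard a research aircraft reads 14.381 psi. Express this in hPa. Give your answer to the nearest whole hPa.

1 psi = 68.9476 hPa, so 14.381 × 68.9476 = 992 hPa.

992 hPa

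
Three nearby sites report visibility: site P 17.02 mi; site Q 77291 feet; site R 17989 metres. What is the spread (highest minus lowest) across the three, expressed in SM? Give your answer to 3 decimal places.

site Q: 77291 ft = 14.63845 SM.
site R: 17989 m = 11.17785 SM.
Spread: 17.02000 − 11.17785 = 5.842 SM.

5.842 SM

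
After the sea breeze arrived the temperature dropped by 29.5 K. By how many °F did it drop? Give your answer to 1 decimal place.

53.1 °F

For a temperature change the 32° offset cancels: Δ°F = 29.5 × 1.8 = 53.1 °F.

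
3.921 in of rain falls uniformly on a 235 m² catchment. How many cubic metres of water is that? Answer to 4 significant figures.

23.40 cubic metres

Depth: 3.921 in × 25.4 = 99.5934 mm.
1 mm over 1 m² is 1 L, so volume = 99.5934 × 235 = 23404.449 L = 23.40 m³.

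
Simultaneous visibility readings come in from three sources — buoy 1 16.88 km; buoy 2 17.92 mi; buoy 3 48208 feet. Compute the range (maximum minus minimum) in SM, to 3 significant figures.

buoy 1: 16.88 km = 10.4887 SM.
buoy 3: 48208 ft = 9.1303 SM.
Spread: 17.9200 − 9.1303 = 8.79 SM.

8.79 SM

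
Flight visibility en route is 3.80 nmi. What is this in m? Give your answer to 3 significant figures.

1 nmi = 1852 m, so 3.80 × 1852 = 7040 m.

7040 m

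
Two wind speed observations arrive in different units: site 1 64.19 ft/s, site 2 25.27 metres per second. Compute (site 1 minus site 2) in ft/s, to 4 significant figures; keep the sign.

-18.72 ft/s

site 2: 25.27 m/s = 82.9068 ft/s.
Difference: 64.1900 − 82.9068 = -18.72 ft/s.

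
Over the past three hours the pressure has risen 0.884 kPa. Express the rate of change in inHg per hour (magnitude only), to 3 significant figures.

0.0870 inHg per hour

0.884 kPa / 3 h × 0.2953 inHg/kPa = 0.0870 inHg/h.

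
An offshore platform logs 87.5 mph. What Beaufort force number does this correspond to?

87.5 mph = 39.1 m/s, which is Beaufort 12 (hurricane force, ≥32.7 m/s).

Beaufort force 12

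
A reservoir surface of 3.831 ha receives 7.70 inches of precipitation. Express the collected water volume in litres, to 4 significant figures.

Depth: 7.70 in × 25.4 = 195.58 mm.
Area: 3.831 ha = 38310 m².
1 mm over 1 m² is 1 L, so volume = 195.58 × 38310 = 7492669.8 L ≈ 7493000 L.

7493000 litres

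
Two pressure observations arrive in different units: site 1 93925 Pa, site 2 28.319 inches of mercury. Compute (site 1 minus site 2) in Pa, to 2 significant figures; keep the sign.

-2000 Pa

site 2: 28.319 inHg = 95899.15 Pa.
Difference: 93925.00 − 95899.15 = -2000 Pa.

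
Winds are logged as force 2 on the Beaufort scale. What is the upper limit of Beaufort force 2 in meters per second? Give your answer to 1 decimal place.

Beaufort 2 (light breeze) spans 1.6–3.3 m/s.

3.3 m/s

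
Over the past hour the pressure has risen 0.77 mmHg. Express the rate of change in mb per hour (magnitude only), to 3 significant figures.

0.77 mmHg / 1 h × 1.33322 mb/mmHg = 1.03 mb/h.

1.03 mb per hour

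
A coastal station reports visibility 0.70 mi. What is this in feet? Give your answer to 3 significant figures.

3700 ft

1 SM = 5280 ft, so 0.70 × 5280 = 3700 ft.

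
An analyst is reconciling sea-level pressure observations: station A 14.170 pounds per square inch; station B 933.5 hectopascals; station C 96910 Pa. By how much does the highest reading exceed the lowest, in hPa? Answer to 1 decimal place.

43.5 hPa

station A: 14.170 psi = 976.987 hPa.
station C: 96910 Pa = 969.100 hPa.
Spread: 976.987 − 933.500 = 43.5 hPa.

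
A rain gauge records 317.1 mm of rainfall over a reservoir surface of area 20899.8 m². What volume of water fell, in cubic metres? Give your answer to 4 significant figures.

6627 cubic metres

1 mm over 1 m² is 1 L, so volume = 317.1 × 20899.8 = 6627326.6 L = 6627 m³.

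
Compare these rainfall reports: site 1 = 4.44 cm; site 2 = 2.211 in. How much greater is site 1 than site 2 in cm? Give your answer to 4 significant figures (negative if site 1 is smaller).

-1.176 cm

site 2: 2.211 in = 5.61594 cm.
Difference: 4.44000 − 5.61594 = -1.176 cm.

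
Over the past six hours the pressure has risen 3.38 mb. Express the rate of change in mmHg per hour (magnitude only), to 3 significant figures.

0.423 mmHg per hour

3.38 mb / 6 h × 0.750062 mmHg/mb = 0.423 mmHg/h.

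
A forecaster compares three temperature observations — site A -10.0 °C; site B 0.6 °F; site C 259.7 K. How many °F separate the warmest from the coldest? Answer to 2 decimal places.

13.40 °F

site B: 0.6 °F = -17.444 °C.
site C: 259.7 K = -13.450 °C.
Spread: (-10.000) − (-17.444) = 7.444 °C = 13.40 °F.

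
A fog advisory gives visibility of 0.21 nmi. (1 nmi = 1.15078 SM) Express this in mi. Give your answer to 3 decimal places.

0.242 SM

1 nmi = 1.15078 SM, so 0.21 × 1.15078 = 0.242 SM.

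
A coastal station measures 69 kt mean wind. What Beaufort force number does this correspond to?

Beaufort force 12

69 kt lies in the Beaufort 12 band (hurricane force, ≥64 kt).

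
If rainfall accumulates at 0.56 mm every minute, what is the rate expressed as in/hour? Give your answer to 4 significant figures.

0.56 mm/minute × 0.0393701 in/mm × 60 minute/hour = 1.323 in/hour.

1.323 in/hour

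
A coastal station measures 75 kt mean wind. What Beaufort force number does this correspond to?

Beaufort force 12

75 kt lies in the Beaufort 12 band (hurricane force, ≥64 kt).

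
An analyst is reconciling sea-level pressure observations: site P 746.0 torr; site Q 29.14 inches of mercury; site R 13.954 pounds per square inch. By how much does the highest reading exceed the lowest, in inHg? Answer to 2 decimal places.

site P: 746.0 mmHg = 29.3701 inHg.
site R: 13.954 psi = 28.4106 inHg.
Spread: 29.3701 − 28.4106 = 0.96 inHg.

0.96 inHg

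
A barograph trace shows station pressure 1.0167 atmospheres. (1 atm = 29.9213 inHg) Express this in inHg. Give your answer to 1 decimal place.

30.4 inHg

1 atm = 29.9213 inHg, so 1.0167 × 29.9213 = 30.4 inHg.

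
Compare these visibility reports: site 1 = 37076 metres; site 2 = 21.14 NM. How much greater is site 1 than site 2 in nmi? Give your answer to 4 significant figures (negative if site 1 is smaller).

site 1: 37076 m = 20.01944 nmi.
Difference: 20.01944 − 21.14000 = -1.121 nmi.

-1.121 nmi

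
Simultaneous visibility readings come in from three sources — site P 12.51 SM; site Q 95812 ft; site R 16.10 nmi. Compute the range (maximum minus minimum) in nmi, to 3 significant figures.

site P: 12.51 SM = 10.8709 nmi.
site Q: 95812 ft = 15.7686 nmi.
Spread: 16.1000 − 10.8709 = 5.23 nmi.

5.23 nmi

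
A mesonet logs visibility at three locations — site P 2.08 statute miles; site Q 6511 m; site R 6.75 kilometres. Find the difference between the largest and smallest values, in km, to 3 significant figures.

site P: 2.08 SM = 3.3474 km.
site Q: 6511 m = 6.5110 km.
Spread: 6.7500 − 3.3474 = 3.40 km.

3.40 km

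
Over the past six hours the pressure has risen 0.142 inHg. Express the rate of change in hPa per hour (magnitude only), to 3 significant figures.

0.142 inHg / 6 h × 33.8639 hPa/inHg = 0.801 hPa/h.

0.801 hPa per hour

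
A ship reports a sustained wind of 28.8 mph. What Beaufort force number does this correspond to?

Beaufort force 6

28.8 mph = 12.9 m/s, which is Beaufort 6 (strong breeze, 10.8–13.8 m/s).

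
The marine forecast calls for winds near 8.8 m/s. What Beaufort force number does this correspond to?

Beaufort force 5

8.8 m/s lies in the Beaufort 5 band (fresh breeze, 8.0–10.7 m/s).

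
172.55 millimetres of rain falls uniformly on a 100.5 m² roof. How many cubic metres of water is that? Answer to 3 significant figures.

1 mm over 1 m² is 1 L, so volume = 172.55 × 100.5 = 17341.275 L = 17.3 m³.

17.3 cubic metres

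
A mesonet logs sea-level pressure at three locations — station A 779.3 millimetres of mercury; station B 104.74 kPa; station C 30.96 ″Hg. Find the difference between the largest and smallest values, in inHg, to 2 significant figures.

station A: 779.3 mmHg = 30.6811 inHg.
station B: 104.74 kPa = 30.9297 inHg.
Spread: 30.9600 − 30.6811 = 0.28 inHg.

0.28 inHg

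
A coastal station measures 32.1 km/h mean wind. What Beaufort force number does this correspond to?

Beaufort force 5

32.1 km/h = 8.9 m/s, which is Beaufort 5 (fresh breeze, 8.0–10.7 m/s).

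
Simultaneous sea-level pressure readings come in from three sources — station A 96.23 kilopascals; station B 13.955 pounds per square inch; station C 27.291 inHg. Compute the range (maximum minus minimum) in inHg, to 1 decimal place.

station A: 96.23 kPa = 28.417 inHg.
station B: 13.955 psi = 28.413 inHg.
Spread: 28.417 − 27.291 = 1.1 inHg.

1.1 inHg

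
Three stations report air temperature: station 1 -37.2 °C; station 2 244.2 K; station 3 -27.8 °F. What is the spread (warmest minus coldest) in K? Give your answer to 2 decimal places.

8.25 K

station 2: 244.2 K = -28.950 °C.
station 3: -27.8 °F = -33.222 °C.
Spread: (-28.950) − (-37.200) = 8.250 °C.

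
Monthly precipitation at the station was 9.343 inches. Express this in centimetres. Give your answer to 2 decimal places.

23.73 cm

1 in = 2.54 cm, so 9.343 × 2.54 = 23.73 cm.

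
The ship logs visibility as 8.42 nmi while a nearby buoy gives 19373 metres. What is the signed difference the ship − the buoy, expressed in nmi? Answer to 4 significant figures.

-2.041 nmi

the buoy: 19373 m = 10.46058 nmi.
Difference: 8.42000 − 10.46058 = -2.041 nmi.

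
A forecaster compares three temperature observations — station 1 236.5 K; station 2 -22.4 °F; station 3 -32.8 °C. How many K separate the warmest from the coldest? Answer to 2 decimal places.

6.43 K

station 1: 236.5 K = -36.650 °C.
station 2: -22.4 °F = -30.222 °C.
Spread: (-30.222) − (-36.650) = 6.428 °C.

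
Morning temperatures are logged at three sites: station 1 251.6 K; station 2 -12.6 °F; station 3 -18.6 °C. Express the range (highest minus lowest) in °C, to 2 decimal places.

station 1: 251.6 K = -21.550 °C.
station 2: -12.6 °F = -24.778 °C.
Spread: (-18.600) − (-24.778) = 6.178 °C.

6.18 °C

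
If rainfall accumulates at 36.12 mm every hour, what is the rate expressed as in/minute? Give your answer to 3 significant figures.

36.12 mm/hour × 0.0393701 in/mm × 0.0166667 hour/minute = 0.0237 in/minute.

0.0237 in/minute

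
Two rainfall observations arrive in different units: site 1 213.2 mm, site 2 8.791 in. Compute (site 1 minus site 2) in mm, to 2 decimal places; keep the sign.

site 2: 8.791 in = 223.2914 mm.
Difference: 213.2000 − 223.2914 = -10.09 mm.

-10.09 mm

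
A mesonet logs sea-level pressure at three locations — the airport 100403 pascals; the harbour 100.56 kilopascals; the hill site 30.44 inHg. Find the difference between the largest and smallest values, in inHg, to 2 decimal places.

0.79 inHg

the airport: 100403 Pa = 29.6490 inHg.
the harbour: 100.56 kPa = 29.6953 inHg.
Spread: 30.4400 − 29.6490 = 0.79 inHg.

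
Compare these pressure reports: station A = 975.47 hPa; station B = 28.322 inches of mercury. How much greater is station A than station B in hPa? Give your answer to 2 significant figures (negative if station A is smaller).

station B: 28.322 inHg = 959.09 hPa.
Difference: 975.47 − 959.09 = 16 hPa.

16 hPa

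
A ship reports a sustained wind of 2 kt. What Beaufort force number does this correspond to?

Beaufort force 1

2 kt lies in the Beaufort 1 band (light air, 1–3 kt).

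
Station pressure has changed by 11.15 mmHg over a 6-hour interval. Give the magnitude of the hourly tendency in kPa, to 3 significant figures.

0.248 kPa per hour

11.15 mmHg / 6 h × 0.133322 kPa/mmHg = 0.248 kPa/h.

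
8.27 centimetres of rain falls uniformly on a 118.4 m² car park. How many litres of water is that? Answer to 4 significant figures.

9792 litres

Depth: 8.27 cm × 10 = 82.7 mm.
1 mm over 1 m² is 1 L, so volume = 82.7 × 118.4 = 9791.68 L ≈ 9792 L.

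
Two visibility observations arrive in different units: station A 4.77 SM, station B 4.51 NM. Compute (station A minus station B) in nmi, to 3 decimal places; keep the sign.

-0.365 nmi

station A: 4.77 SM = 4.14502 nmi.
Difference: 4.14502 − 4.51000 = -0.365 nmi.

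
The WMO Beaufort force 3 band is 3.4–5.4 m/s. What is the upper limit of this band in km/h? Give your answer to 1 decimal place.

3.4–5.4 m/s × 3.6 = 12.2–19.4 km/h.

19.4 km/h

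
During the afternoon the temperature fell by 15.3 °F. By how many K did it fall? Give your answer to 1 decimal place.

8.5 K

Converting a difference, only the 9/5 scale factor applies: ΔK = 15.3 × 0.5556 = 8.5 K.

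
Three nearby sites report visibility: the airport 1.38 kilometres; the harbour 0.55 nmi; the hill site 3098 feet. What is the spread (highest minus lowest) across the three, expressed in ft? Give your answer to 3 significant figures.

the airport: 1.38 km = 4527.56 ft.
the harbour: 0.55 nmi = 3341.86 ft.
Spread: 4527.56 − 3098.00 = 1430 ft.

1430 ft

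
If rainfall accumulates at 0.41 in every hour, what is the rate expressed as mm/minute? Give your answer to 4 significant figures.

0.1736 mm/minute

0.41 in/hour × 25.4 mm/in × 0.0166667 hour/minute = 0.1736 mm/minute.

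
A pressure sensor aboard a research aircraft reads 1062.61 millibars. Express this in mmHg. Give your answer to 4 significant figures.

1 mb = 0.750062 mmHg, so 1062.61 × 0.750062 = 797.0 mmHg.

797.0 mmHg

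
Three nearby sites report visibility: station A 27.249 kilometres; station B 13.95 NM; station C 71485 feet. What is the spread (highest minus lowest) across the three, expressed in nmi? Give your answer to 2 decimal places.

2.95 nmi

station A: 27.249 km = 14.7133 nmi.
station C: 71485 ft = 11.7649 nmi.
Spread: 14.7133 − 11.7649 = 2.95 nmi.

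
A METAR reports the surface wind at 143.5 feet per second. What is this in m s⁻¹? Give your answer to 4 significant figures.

43.74 m/s

1 ft/s = 0.3048 m/s, so 143.5 × 0.3048 = 43.74 m/s.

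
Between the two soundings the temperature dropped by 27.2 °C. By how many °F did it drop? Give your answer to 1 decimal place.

49.0 °F

A change of 1 °C equals a change of 1.8 °F: Δ°F = 27.2 × 1.8 = 49.0 °F.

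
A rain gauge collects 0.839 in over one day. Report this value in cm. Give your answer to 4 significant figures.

2.131 cm

1 in = 2.54 cm, so 0.839 × 2.54 = 2.131 cm.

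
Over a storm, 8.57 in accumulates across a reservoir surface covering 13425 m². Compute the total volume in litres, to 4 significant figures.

Depth: 8.57 in × 25.4 = 217.678 mm.
1 mm over 1 m² is 1 L, so volume = 217.678 × 13425 = 2922327.1 L ≈ 2922000 L.

2922000 litres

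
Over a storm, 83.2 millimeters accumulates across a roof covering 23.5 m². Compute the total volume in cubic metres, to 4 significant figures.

1 mm over 1 m² is 1 L, so volume = 83.2 × 23.5 = 1955.2 L = 1.955 m³.

1.955 cubic metres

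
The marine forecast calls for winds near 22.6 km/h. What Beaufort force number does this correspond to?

22.6 km/h = 6.3 m/s, which is Beaufort 4 (moderate breeze, 5.5–7.9 m/s).

Beaufort force 4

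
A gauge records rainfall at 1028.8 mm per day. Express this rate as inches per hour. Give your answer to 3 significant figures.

1028.8 mm/day × 0.0393701 in/mm × 0.0416667 day/hour = 1.69 in/hour.

1.69 in/hour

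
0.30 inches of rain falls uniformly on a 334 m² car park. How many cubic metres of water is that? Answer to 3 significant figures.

Depth: 0.30 in × 25.4 = 7.62 mm.
1 mm over 1 m² is 1 L, so volume = 7.62 × 334 = 2545.08 L = 2.55 m³.

2.55 cubic metres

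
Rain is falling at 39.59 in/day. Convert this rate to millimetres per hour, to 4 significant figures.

39.59 in/day × 25.4 mm/in × 0.0416667 day/hour = 41.90 mm/hour.

41.90 mm/hour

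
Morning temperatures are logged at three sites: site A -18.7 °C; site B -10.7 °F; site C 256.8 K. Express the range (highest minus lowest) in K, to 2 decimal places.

site B: -10.7 °F = -23.722 °C.
site C: 256.8 K = -16.350 °C.
Spread: (-16.350) − (-23.722) = 7.372 °C.

7.37 K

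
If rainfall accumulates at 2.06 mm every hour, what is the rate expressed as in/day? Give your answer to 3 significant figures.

1.95 in/day

2.06 mm/hour × 0.0393701 in/mm × 24 hour/day = 1.95 in/day.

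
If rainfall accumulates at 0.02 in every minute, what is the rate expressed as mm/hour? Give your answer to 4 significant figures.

0.02 in/minute × 25.4 mm/in × 60 minute/hour = 30.48 mm/hour.

30.48 mm/hour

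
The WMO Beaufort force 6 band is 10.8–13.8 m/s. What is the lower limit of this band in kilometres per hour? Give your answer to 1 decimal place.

38.9 km/h

10.8–13.8 m/s × 3.6 = 38.9–49.7 km/h.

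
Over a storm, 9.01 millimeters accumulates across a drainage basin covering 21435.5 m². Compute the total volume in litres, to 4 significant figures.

193100 litres

1 mm over 1 m² is 1 L, so volume = 9.01 × 21435.5 = 193133.85 L ≈ 193100 L.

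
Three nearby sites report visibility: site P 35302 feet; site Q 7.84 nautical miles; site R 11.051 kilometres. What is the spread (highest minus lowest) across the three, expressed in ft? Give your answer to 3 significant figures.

12300 ft

site Q: 7.84 nmi = 47636.75 ft.
site R: 11.051 km = 36256.56 ft.
Spread: 47636.75 − 35302.00 = 12300 ft.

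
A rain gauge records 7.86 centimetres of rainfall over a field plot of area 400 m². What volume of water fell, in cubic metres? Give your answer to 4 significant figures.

Depth: 7.86 cm × 10 = 78.6 mm.
1 mm over 1 m² is 1 L, so volume = 78.6 × 400 = 31440 L = 31.44 m³.

31.44 cubic metres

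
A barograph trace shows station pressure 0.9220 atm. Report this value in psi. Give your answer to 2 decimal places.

1 atm = 14.6959 psi, so 0.9220 × 14.6959 = 13.55 psi.

13.55 psi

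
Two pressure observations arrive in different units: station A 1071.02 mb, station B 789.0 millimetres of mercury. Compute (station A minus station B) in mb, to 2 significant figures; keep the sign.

station B: 789.0 mmHg = 1051.91 mb.
Difference: 1071.02 − 1051.91 = 19 mb.

19 mb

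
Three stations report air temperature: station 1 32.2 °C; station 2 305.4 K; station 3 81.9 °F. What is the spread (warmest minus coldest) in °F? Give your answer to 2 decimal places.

station 2: 305.4 K = 32.250 °C.
station 3: 81.9 °F = 27.722 °C.
Spread: 32.250 − 27.722 = 4.528 °C = 8.15 °F.

8.15 °F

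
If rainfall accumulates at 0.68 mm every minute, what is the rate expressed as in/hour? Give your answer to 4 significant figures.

0.68 mm/minute × 0.0393701 in/mm × 60 minute/hour = 1.606 in/hour.

1.606 in/hour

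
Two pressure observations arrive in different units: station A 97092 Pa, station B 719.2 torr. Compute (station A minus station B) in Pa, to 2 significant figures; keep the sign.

station B: 719.2 mmHg = 95885.46 Pa.
Difference: 97092.00 − 95885.46 = 1200 Pa.

1200 Pa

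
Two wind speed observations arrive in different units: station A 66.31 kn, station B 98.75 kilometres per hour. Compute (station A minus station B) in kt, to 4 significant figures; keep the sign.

12.99 kt

station B: 98.75 km/h = 53.3207 kt.
Difference: 66.3100 − 53.3207 = 12.99 kt.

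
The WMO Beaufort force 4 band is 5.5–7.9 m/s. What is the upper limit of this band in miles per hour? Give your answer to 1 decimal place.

17.7 mph

5.5–7.9 m/s × 2.237 = 12.3–17.7 mph.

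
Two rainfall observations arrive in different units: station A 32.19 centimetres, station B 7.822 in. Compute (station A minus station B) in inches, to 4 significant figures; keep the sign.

station A: 32.19 cm = 12.67323 in.
Difference: 12.67323 − 7.82200 = 4.851 in.

4.851 in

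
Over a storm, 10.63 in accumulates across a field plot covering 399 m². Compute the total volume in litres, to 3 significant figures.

Depth: 10.63 in × 25.4 = 270.002 mm.
1 mm over 1 m² is 1 L, so volume = 270.002 × 399 = 107730.8 L ≈ 108000 L.

108000 litres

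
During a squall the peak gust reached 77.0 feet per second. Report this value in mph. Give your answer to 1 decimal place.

1 ft/s = 0.681818 mph, so 77.0 × 0.681818 = 52.5 mph.

52.5 mph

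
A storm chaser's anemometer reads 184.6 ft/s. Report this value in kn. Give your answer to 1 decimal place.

1 ft/s = 0.592484 kt, so 184.6 × 0.592484 = 109.4 kt.

109.4 kt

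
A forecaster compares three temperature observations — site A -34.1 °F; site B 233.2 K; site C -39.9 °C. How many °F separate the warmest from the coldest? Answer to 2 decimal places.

site A: -34.1 °F = -36.722 °C.
site B: 233.2 K = -39.950 °C.
Spread: (-36.722) − (-39.950) = 3.228 °C = 5.81 °F.

5.81 °F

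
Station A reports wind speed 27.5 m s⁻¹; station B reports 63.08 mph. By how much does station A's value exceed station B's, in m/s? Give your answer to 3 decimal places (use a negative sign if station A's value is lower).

station B: 63.08 mph = 28.19928 m/s.
Difference: 27.50000 − 28.19928 = -0.699 m/s.

-0.699 m/s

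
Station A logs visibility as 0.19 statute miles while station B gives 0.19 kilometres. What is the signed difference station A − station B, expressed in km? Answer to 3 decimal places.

station A: 0.19 SM = 0.30578 km.
Difference: 0.30578 − 0.19000 = 0.116 km.

0.116 km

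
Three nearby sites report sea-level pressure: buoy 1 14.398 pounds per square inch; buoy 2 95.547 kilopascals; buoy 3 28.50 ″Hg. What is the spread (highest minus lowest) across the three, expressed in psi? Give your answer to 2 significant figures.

buoy 2: 95.547 kPa = 13.8579 psi.
buoy 3: 28.50 inHg = 13.9979 psi.
Spread: 14.3980 − 13.8579 = 0.54 psi.

0.54 psi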